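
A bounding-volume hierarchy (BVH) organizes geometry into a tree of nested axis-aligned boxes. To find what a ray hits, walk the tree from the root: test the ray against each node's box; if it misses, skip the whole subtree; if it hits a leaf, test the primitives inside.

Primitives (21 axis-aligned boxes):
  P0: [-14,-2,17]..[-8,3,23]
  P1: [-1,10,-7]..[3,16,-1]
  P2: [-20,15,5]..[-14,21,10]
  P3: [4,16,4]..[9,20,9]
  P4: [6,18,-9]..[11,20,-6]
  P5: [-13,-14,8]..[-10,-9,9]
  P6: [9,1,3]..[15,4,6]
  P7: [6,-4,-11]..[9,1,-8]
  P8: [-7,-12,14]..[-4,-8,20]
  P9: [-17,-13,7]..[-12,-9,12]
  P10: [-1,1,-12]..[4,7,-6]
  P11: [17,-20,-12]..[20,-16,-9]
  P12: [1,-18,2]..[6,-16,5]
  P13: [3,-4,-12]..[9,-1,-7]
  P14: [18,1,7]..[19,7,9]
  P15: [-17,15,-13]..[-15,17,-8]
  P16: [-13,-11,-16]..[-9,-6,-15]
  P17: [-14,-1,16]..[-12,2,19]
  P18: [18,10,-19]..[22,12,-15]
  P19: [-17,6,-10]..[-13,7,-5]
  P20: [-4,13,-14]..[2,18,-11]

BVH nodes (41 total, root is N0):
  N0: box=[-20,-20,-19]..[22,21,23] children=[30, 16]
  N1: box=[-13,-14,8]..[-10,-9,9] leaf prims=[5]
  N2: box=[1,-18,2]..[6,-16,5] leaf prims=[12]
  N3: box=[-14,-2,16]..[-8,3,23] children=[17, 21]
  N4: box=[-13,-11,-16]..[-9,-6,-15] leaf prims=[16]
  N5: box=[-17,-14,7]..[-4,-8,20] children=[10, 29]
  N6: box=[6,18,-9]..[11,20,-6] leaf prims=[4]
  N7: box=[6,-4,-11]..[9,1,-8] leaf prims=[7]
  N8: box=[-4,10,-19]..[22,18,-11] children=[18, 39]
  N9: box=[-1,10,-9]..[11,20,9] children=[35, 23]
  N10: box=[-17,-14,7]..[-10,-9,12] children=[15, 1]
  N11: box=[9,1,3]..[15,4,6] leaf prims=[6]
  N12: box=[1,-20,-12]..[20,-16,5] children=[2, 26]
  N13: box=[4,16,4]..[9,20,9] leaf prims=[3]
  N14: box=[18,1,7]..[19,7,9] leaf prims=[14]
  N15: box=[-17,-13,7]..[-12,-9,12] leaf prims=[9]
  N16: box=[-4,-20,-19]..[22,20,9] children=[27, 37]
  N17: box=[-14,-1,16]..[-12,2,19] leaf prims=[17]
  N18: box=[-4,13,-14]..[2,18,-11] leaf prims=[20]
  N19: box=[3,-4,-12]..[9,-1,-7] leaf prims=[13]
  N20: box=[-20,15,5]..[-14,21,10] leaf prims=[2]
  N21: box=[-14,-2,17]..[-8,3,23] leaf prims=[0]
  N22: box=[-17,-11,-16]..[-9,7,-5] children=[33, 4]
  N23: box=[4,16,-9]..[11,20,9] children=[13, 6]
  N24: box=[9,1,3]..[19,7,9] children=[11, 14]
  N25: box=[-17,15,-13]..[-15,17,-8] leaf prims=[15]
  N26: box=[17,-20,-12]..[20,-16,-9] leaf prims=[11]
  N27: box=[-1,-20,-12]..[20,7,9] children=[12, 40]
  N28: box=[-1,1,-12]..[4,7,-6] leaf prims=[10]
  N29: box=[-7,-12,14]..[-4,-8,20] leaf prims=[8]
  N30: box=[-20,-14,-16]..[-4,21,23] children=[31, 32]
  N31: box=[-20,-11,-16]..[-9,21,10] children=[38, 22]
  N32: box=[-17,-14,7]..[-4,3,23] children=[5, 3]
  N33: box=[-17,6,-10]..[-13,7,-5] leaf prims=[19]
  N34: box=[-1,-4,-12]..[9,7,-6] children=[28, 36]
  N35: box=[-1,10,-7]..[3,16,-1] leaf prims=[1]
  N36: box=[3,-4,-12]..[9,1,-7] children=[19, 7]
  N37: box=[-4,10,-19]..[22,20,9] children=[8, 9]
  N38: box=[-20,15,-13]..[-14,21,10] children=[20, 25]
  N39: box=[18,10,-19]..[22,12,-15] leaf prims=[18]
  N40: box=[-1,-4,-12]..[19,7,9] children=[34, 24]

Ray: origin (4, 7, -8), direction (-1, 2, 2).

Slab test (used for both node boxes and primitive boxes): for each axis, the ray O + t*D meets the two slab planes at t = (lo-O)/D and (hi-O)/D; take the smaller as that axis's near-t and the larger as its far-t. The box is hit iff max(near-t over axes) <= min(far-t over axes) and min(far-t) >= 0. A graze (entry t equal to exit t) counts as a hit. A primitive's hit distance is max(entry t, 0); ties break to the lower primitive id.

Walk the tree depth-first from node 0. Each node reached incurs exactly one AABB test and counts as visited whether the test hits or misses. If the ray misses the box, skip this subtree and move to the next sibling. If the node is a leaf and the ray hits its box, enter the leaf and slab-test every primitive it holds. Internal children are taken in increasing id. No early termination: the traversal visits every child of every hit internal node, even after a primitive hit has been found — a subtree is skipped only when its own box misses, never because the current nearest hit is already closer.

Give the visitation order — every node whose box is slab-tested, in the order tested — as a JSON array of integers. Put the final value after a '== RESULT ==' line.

Trace the traversal:
N0 x:[-18,24] y:[-27/2,7] z:[-11/2,31/2] -> hit [-11/2,7], descend [16, 30]
  N16 x:[-18,8] y:[-27/2,13/2] z:[-11/2,17/2] -> hit [-11/2,13/2], descend [27, 37]
    N27 x:[-16,5] y:[-27/2,0] z:[-2,17/2] -> hit [-2,0], descend [12, 40]
      N12 x:[-16,3] y:[-27/2,-23/2] z:[-2,13/2] -> miss, prune
      N40 x:[-15,5] y:[-11/2,0] z:[-2,17/2] -> hit [-2,0], descend [24, 34]
        N24 x:[-15,-5] y:[-3,0] z:[11/2,17/2] -> miss, prune
        N34 x:[-5,5] y:[-11/2,0] z:[-2,1] -> hit [-2,0], descend [28, 36]
          N28 x:[0,5] y:[-3,0] z:[-2,1] -> hit [0,0] leaf, test {P10@t=0}
          N36 x:[-5,1] y:[-11/2,-3] z:[-2,1/2] -> miss, prune
    N37 x:[-18,8] y:[3/2,13/2] z:[-11/2,17/2] -> hit [3/2,13/2], descend [8, 9]
      N8 x:[-18,8] y:[3/2,11/2] z:[-11/2,-3/2] -> miss, prune
      N9 x:[-7,5] y:[3/2,13/2] z:[-1/2,17/2] -> hit [3/2,5], descend [23, 35]
        N23 x:[-7,0] y:[9/2,13/2] z:[-1/2,17/2] -> miss, prune
        N35 x:[1,5] y:[3/2,9/2] z:[1/2,7/2] -> hit [3/2,7/2] leaf, test {P1@t=3/2}
  N30 x:[8,24] y:[-21/2,7] z:[-4,31/2] -> miss, prune

order=[0, 16, 27, 12, 40, 24, 34, 28, 36, 37, 8, 9, 23, 35, 30]  |boxes|=15  |leaves|=2  hit=P10

== RESULT ==
[0, 16, 27, 12, 40, 24, 34, 28, 36, 37, 8, 9, 23, 35, 30]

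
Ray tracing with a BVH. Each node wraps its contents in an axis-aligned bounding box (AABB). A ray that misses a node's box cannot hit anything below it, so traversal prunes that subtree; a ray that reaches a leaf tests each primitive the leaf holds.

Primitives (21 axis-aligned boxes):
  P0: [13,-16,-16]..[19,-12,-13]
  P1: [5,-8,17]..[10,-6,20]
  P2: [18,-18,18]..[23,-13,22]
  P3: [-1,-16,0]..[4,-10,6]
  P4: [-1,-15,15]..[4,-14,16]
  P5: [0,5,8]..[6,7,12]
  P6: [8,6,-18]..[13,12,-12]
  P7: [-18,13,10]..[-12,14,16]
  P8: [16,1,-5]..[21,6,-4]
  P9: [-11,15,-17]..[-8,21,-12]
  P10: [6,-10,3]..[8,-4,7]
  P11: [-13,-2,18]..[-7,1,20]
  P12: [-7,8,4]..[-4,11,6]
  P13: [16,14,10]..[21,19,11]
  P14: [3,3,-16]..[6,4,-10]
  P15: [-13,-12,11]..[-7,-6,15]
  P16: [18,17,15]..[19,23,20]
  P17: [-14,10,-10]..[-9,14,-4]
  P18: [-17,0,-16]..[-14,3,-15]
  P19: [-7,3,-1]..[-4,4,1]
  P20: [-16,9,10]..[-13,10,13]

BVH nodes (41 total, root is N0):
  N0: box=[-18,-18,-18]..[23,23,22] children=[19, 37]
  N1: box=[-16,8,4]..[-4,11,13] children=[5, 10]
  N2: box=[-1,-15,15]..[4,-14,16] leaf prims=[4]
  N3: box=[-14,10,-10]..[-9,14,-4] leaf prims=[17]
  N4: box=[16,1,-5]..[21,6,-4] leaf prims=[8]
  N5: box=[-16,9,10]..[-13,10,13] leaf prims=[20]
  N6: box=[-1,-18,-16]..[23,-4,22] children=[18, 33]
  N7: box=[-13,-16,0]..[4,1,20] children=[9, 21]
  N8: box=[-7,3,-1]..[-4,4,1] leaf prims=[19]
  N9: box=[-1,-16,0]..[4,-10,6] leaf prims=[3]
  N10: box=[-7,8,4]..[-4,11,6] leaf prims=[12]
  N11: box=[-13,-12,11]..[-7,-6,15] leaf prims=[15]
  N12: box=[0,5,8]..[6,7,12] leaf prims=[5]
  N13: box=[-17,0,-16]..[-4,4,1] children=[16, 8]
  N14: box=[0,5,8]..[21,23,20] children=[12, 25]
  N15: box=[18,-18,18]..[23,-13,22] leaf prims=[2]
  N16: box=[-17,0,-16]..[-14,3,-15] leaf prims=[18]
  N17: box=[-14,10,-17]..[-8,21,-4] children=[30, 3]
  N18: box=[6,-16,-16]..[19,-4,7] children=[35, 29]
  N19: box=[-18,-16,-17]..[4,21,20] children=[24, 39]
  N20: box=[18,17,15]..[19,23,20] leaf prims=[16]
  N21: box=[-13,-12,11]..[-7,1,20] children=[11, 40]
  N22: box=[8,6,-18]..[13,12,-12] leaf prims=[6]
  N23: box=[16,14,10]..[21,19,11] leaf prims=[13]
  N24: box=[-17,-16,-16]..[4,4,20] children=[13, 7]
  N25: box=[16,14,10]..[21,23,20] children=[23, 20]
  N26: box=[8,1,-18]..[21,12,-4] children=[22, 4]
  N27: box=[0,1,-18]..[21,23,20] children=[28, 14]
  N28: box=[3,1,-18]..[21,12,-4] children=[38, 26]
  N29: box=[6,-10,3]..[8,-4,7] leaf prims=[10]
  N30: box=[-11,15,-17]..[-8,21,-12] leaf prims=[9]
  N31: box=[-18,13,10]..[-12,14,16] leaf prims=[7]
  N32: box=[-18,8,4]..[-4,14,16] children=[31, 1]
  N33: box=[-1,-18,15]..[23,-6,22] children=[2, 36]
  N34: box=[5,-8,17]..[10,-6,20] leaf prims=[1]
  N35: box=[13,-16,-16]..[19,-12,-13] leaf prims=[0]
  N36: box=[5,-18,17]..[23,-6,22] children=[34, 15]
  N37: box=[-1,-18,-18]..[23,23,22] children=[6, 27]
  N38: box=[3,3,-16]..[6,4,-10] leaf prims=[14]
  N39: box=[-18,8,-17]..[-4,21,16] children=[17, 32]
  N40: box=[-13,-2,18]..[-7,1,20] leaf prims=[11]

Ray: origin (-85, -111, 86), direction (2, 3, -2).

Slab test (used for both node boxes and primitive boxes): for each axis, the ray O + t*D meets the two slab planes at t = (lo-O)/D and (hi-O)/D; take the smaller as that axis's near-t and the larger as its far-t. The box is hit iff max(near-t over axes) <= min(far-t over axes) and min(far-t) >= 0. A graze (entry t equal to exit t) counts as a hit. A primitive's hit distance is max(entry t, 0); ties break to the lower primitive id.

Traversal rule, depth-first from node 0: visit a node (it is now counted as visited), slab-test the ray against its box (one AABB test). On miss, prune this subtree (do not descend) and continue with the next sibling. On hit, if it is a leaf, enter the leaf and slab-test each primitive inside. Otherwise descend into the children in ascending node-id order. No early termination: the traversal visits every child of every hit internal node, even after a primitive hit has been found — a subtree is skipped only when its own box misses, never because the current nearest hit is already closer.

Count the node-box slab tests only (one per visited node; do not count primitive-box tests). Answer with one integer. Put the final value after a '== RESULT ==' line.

Trace the traversal:
N0 x:[67/2,54] y:[31,134/3] z:[32,52] -> hit [67/2,134/3], descend [19, 37]
  N19 x:[67/2,89/2] y:[95/3,44] z:[33,103/2] -> hit [67/2,44], descend [24, 39]
    N24 x:[34,89/2] y:[95/3,115/3] z:[33,51] -> hit [34,115/3], descend [7, 13]
      N7 x:[36,89/2] y:[95/3,112/3] z:[33,43] -> hit [36,112/3], descend [9, 21]
        N9 x:[42,89/2] y:[95/3,101/3] z:[40,43] -> miss, prune
        N21 x:[36,39] y:[33,112/3] z:[33,75/2] -> hit [36,112/3], descend [11, 40]
          N11 x:[36,39] y:[33,35] z:[71/2,75/2] -> miss, prune
          N40 x:[36,39] y:[109/3,112/3] z:[33,34] -> miss, prune
      N13 x:[34,81/2] y:[37,115/3] z:[85/2,51] -> miss, prune
    N39 x:[67/2,81/2] y:[119/3,44] z:[35,103/2] -> hit [119/3,81/2], descend [17, 32]
      N17 x:[71/2,77/2] y:[121/3,44] z:[45,103/2] -> miss, prune
      N32 x:[67/2,81/2] y:[119/3,125/3] z:[35,41] -> hit [119/3,81/2], descend [1, 31]
        N1 x:[69/2,81/2] y:[119/3,122/3] z:[73/2,41] -> hit [119/3,81/2], descend [5, 10]
          N5 x:[69/2,36] y:[40,121/3] z:[73/2,38] -> miss, prune
          N10 x:[39,81/2] y:[119/3,122/3] z:[40,41] -> hit [40,81/2] leaf, test {P12@t=40}
        N31 x:[67/2,73/2] y:[124/3,125/3] z:[35,38] -> miss, prune
  N37 x:[42,54] y:[31,134/3] z:[32,52] -> hit [42,134/3], descend [6, 27]
    N6 x:[42,54] y:[31,107/3] z:[32,51] -> miss, prune
    N27 x:[85/2,53] y:[112/3,134/3] z:[33,52] -> hit [85/2,134/3], descend [14, 28]
      N14 x:[85/2,53] y:[116/3,134/3] z:[33,39] -> miss, prune
      N28 x:[44,53] y:[112/3,41] z:[45,52] -> miss, prune

Visited [0, 19, 24, 7, 9, 21, 11, 40, 13, 39, 17, 32, 1, 5, 10, 31, 37, 6, 27, 14, 28]. Tests: 21 box, 1 leaf. Nearest: P12.

== RESULT ==
21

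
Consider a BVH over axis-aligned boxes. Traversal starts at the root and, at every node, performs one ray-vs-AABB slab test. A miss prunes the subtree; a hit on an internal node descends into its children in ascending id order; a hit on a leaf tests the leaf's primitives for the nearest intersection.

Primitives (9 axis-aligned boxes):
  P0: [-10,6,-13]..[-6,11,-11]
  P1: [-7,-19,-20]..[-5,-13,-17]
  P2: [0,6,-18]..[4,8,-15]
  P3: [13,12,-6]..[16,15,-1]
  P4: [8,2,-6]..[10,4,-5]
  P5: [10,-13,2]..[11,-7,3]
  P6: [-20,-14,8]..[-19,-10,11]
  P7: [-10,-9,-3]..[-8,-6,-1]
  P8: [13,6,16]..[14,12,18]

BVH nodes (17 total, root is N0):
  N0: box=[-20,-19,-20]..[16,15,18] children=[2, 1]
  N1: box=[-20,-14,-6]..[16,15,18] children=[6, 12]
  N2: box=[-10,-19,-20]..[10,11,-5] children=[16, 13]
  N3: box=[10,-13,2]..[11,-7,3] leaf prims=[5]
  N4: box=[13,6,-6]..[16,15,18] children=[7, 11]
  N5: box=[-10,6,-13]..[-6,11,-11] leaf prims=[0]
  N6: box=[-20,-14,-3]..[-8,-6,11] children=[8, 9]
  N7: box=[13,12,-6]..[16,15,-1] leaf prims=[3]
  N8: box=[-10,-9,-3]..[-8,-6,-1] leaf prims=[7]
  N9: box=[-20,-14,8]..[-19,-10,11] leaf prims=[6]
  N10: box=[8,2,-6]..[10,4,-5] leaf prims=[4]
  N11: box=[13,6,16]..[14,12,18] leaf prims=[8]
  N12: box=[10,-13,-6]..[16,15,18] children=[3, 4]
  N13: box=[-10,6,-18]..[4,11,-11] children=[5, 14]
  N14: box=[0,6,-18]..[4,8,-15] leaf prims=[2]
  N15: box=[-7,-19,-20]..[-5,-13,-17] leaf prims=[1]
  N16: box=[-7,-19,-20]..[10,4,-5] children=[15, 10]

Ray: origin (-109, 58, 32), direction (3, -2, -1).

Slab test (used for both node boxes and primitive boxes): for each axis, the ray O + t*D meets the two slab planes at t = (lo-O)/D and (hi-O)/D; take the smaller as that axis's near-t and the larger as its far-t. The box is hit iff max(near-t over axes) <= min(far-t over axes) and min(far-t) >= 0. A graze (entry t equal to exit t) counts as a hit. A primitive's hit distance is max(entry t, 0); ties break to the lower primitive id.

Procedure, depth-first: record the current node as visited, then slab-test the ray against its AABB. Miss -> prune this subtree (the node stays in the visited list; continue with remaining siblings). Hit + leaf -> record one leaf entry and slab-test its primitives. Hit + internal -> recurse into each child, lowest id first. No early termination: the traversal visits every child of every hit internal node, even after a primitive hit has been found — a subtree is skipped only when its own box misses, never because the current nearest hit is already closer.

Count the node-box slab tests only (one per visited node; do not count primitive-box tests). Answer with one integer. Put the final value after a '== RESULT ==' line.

Traverse from the root:
N0 x:[89/3,125/3] y:[43/2,77/2] z:[14,52] -> hit [89/3,77/2], descend [1, 2]
  N1 x:[89/3,125/3] y:[43/2,36] z:[14,38] -> hit [89/3,36], descend [6, 12]
    N6 x:[89/3,101/3] y:[32,36] z:[21,35] -> hit [32,101/3], descend [8, 9]
      N8 x:[33,101/3] y:[32,67/2] z:[33,35] -> hit [33,67/2] leaf, test {P7@t=33}
      N9 x:[89/3,30] y:[34,36] z:[21,24] -> miss, prune
    N12 x:[119/3,125/3] y:[43/2,71/2] z:[14,38] -> miss, prune
  N2 x:[33,119/3] y:[47/2,77/2] z:[37,52] -> hit [37,77/2], descend [13, 16]
    N13 x:[33,113/3] y:[47/2,26] z:[43,50] -> miss, prune
    N16 x:[34,119/3] y:[27,77/2] z:[37,52] -> hit [37,77/2], descend [10, 15]
      N10 x:[39,119/3] y:[27,28] z:[37,38] -> miss, prune
      N15 x:[34,104/3] y:[71/2,77/2] z:[49,52] -> miss, prune

Visited [0, 1, 6, 8, 9, 12, 2, 13, 16, 10, 15]. Tests: 11 box, 1 leaf. Nearest: P7.

== RESULT ==
11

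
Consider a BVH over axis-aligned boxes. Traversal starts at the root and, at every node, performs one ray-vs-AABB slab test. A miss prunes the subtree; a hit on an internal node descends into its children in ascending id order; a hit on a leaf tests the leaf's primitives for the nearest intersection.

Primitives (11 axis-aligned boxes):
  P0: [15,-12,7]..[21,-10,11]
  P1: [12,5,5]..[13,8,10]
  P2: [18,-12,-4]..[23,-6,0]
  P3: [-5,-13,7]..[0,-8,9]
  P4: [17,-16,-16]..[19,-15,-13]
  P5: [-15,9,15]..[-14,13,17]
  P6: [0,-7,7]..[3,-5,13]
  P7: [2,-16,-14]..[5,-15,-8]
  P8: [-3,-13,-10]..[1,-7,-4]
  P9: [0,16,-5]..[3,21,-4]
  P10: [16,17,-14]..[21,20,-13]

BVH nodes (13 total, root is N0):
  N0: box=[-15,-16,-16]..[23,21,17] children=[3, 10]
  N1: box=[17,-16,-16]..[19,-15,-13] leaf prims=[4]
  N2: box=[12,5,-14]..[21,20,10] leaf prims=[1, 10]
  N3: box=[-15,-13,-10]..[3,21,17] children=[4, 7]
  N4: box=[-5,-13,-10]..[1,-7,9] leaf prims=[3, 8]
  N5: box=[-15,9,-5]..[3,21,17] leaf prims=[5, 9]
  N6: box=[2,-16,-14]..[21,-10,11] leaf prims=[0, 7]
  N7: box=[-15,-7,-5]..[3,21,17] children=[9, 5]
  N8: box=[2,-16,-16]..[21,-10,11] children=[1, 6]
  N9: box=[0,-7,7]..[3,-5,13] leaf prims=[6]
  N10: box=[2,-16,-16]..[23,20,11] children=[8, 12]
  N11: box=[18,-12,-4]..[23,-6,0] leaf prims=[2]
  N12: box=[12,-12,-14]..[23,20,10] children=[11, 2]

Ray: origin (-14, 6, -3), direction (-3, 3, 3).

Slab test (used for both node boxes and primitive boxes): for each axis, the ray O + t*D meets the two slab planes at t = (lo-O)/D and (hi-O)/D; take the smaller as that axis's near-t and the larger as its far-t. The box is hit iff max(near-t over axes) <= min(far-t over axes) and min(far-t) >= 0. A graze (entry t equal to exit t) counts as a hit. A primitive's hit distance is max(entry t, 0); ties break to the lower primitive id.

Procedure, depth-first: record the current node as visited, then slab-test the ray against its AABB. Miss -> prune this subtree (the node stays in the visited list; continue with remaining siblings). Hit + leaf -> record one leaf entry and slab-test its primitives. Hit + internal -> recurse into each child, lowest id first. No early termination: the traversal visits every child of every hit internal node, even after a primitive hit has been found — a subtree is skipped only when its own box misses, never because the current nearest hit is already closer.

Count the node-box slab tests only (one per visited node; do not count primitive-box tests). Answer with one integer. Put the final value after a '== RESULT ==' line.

Traverse from the root:
N0 x:[-37/3,1/3] y:[-22/3,5] z:[-13/3,20/3] -> hit [-13/3,1/3], descend [3, 10]
  N3 x:[-17/3,1/3] y:[-19/3,5] z:[-7/3,20/3] -> hit [-7/3,1/3], descend [4, 7]
    N4 x:[-5,-3] y:[-19/3,-13/3] z:[-7/3,4] -> miss, prune
    N7 x:[-17/3,1/3] y:[-13/3,5] z:[-2/3,20/3] -> hit [-2/3,1/3], descend [5, 9]
      N5 x:[-17/3,1/3] y:[1,5] z:[-2/3,20/3] -> miss, prune
      N9 x:[-17/3,-14/3] y:[-13/3,-11/3] z:[10/3,16/3] -> miss, prune
  N10 x:[-37/3,-16/3] y:[-22/3,14/3] z:[-13/3,14/3] -> miss, prune

Summary -> nodes [0, 3, 4, 7, 5, 9, 10]; box-tests=7; leaf-entries=0; first=miss

== RESULT ==
7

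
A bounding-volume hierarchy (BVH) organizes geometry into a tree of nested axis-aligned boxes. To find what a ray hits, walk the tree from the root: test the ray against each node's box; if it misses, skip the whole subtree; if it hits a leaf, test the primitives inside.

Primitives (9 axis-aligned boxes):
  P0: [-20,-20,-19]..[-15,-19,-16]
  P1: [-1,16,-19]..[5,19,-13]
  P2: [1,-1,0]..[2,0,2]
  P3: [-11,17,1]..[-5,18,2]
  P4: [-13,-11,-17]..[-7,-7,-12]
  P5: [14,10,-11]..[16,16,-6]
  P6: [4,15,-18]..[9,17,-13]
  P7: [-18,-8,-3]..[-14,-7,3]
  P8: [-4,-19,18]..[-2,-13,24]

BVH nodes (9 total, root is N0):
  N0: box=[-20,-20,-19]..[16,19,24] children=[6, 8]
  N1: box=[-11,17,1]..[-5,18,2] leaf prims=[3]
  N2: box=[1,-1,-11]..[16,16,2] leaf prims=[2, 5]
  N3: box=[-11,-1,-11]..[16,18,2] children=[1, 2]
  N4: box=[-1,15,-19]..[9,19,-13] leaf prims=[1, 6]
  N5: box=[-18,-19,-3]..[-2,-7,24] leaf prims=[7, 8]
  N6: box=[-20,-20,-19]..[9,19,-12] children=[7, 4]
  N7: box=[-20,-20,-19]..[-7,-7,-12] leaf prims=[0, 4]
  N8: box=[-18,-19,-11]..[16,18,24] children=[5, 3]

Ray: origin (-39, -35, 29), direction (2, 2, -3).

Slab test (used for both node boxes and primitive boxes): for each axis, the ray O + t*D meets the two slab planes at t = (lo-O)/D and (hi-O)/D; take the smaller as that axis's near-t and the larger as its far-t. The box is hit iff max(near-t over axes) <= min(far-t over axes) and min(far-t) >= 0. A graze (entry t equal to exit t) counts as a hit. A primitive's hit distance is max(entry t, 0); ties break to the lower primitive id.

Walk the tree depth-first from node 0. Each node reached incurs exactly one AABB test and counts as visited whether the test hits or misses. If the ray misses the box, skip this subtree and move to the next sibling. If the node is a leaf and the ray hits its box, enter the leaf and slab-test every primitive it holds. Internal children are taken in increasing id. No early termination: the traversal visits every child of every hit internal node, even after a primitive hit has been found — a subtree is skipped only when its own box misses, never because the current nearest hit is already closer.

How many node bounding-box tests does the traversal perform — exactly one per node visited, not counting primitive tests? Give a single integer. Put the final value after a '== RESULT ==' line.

Trace the traversal:
N0 x:[19/2,55/2] y:[15/2,27] z:[5/3,16] -> hit [19/2,16], descend [6, 8]
  N6 x:[19/2,24] y:[15/2,27] z:[41/3,16] -> hit [41/3,16], descend [4, 7]
    N4 x:[19,24] y:[25,27] z:[14,16] -> miss, prune
    N7 x:[19/2,16] y:[15/2,14] z:[41/3,16] -> hit [41/3,14] leaf, test {P0(miss), P4@t=41/3}
  N8 x:[21/2,55/2] y:[8,53/2] z:[5/3,40/3] -> hit [21/2,40/3], descend [3, 5]
    N3 x:[14,55/2] y:[17,53/2] z:[9,40/3] -> miss, prune
    N5 x:[21/2,37/2] y:[8,14] z:[5/3,32/3] -> hit [21/2,32/3] leaf, test {P7(miss), P8(miss)}

Visited [0, 6, 4, 7, 8, 3, 5]. Tests: 7 box, 2 leaf. Nearest: P4.

== RESULT ==
7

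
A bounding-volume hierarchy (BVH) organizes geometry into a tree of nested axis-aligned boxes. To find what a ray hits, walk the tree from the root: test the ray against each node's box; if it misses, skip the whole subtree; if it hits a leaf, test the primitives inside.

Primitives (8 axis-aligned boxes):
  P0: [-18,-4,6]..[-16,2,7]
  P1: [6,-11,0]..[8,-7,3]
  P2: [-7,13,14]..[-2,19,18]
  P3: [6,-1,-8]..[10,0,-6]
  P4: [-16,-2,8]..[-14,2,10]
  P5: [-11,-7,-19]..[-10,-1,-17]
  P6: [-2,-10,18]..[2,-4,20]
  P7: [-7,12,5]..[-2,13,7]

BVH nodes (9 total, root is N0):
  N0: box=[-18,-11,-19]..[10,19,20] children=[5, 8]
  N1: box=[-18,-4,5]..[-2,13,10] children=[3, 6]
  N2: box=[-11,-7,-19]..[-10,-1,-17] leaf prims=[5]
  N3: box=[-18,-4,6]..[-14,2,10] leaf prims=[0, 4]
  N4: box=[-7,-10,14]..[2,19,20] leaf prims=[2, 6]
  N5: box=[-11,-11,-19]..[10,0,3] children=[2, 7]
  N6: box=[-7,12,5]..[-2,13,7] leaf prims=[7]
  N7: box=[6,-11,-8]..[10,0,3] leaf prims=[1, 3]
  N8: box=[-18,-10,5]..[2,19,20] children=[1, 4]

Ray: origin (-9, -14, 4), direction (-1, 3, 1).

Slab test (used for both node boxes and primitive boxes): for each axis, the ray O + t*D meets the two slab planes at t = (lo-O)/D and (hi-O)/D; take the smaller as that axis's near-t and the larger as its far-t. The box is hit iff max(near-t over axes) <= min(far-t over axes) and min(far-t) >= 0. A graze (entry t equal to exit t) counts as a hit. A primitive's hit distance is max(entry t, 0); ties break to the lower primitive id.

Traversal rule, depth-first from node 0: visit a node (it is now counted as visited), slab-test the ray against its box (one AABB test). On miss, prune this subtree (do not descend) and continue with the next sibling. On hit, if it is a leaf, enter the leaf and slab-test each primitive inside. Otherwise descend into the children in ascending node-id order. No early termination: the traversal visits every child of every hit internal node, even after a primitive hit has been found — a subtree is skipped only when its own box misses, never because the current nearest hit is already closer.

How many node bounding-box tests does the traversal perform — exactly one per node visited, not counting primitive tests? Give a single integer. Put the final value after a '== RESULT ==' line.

Traverse from the root:
N0 x:[-19,9] y:[1,11] z:[-23,16] -> hit [1,9], descend [5, 8]
  N5 x:[-19,2] y:[1,14/3] z:[-23,-1] -> miss, prune
  N8 x:[-11,9] y:[4/3,11] z:[1,16] -> hit [4/3,9], descend [1, 4]
    N1 x:[-7,9] y:[10/3,9] z:[1,6] -> hit [10/3,6], descend [3, 6]
      N3 x:[5,9] y:[10/3,16/3] z:[2,6] -> hit [5,16/3] leaf, test {P0(miss), P4@t=5}
      N6 x:[-7,-2] y:[26/3,9] z:[1,3] -> miss, prune
    N4 x:[-11,-2] y:[4/3,11] z:[10,16] -> miss, prune

Visited [0, 5, 8, 1, 3, 6, 4]. Tests: 7 box, 1 leaf. Nearest: P4.

== RESULT ==
7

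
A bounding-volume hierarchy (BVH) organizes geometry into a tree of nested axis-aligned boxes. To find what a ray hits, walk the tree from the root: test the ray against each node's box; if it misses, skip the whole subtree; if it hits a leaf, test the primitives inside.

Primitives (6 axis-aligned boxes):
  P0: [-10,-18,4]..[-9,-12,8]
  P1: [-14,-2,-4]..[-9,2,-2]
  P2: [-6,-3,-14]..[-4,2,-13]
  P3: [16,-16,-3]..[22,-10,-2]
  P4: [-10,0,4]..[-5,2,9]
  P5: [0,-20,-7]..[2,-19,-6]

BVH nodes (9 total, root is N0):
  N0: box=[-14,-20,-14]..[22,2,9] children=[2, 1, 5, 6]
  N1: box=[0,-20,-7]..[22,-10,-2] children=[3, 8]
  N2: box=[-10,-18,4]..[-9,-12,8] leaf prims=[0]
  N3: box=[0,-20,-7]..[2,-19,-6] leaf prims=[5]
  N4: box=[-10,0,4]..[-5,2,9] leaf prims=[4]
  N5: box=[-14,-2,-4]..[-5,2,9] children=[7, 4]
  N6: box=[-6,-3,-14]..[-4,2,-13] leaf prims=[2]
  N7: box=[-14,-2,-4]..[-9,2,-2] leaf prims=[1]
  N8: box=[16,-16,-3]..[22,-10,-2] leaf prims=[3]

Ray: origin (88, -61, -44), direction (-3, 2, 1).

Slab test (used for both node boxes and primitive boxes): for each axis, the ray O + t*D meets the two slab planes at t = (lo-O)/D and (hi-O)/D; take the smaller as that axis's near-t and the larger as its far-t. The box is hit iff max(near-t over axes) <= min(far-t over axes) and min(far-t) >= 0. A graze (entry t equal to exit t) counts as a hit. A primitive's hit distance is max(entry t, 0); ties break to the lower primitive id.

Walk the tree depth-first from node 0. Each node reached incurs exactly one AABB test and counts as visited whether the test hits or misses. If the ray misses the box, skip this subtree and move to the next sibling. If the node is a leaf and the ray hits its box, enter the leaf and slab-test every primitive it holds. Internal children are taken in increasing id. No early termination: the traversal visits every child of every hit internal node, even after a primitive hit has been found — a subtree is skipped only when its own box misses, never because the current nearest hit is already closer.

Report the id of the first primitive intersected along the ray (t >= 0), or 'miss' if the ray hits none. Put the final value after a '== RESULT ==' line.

Traverse from the root:
N0 x:[22,34] y:[41/2,63/2] z:[30,53] -> hit [30,63/2], descend [1, 2, 5, 6]
  N1 x:[22,88/3] y:[41/2,51/2] z:[37,42] -> miss, prune
  N2 x:[97/3,98/3] y:[43/2,49/2] z:[48,52] -> miss, prune
  N5 x:[31,34] y:[59/2,63/2] z:[40,53] -> miss, prune
  N6 x:[92/3,94/3] y:[29,63/2] z:[30,31] -> hit [92/3,31] leaf, test {P2@t=92/3}

Visited [0, 1, 2, 5, 6]. Tests: 5 box, 1 leaf. Nearest: P2.

== RESULT ==
2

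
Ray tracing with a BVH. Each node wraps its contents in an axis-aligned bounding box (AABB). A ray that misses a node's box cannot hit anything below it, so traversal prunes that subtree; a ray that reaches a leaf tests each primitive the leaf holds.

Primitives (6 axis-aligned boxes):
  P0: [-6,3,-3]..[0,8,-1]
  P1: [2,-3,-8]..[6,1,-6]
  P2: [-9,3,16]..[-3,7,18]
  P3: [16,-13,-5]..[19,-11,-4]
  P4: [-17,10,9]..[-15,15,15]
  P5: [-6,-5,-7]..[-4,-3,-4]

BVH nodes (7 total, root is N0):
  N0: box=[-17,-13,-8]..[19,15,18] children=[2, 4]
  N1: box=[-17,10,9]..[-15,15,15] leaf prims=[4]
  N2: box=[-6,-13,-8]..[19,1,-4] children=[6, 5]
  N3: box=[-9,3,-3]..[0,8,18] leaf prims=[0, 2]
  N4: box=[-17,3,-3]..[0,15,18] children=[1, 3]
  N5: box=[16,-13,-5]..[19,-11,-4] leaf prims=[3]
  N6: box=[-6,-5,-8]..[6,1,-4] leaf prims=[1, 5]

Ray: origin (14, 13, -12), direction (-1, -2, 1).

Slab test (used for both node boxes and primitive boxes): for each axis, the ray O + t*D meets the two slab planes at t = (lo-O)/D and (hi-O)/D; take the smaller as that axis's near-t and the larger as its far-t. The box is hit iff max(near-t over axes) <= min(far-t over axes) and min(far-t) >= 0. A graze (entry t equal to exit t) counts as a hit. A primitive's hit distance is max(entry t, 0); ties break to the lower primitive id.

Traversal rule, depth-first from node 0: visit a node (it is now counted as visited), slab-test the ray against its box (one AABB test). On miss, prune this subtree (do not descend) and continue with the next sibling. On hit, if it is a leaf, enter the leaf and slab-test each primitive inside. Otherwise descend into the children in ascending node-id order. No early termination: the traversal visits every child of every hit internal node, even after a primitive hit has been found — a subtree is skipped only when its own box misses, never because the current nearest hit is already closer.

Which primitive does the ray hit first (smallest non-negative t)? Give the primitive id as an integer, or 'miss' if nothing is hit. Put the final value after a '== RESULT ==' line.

Traverse from the root:
N0 x:[-5,31] y:[-1,13] z:[4,30] -> hit [4,13], descend [2, 4]
  N2 x:[-5,20] y:[6,13] z:[4,8] -> hit [6,8], descend [5, 6]
    N5 x:[-5,-2] y:[12,13] z:[7,8] -> miss, prune
    N6 x:[8,20] y:[6,9] z:[4,8] -> hit [8,8] leaf, test {P1(miss), P5(miss)}
  N4 x:[14,31] y:[-1,5] z:[9,30] -> miss, prune

Visited [0, 2, 5, 6, 4]. Tests: 5 box, 1 leaf. Nearest: miss.

== RESULT ==
miss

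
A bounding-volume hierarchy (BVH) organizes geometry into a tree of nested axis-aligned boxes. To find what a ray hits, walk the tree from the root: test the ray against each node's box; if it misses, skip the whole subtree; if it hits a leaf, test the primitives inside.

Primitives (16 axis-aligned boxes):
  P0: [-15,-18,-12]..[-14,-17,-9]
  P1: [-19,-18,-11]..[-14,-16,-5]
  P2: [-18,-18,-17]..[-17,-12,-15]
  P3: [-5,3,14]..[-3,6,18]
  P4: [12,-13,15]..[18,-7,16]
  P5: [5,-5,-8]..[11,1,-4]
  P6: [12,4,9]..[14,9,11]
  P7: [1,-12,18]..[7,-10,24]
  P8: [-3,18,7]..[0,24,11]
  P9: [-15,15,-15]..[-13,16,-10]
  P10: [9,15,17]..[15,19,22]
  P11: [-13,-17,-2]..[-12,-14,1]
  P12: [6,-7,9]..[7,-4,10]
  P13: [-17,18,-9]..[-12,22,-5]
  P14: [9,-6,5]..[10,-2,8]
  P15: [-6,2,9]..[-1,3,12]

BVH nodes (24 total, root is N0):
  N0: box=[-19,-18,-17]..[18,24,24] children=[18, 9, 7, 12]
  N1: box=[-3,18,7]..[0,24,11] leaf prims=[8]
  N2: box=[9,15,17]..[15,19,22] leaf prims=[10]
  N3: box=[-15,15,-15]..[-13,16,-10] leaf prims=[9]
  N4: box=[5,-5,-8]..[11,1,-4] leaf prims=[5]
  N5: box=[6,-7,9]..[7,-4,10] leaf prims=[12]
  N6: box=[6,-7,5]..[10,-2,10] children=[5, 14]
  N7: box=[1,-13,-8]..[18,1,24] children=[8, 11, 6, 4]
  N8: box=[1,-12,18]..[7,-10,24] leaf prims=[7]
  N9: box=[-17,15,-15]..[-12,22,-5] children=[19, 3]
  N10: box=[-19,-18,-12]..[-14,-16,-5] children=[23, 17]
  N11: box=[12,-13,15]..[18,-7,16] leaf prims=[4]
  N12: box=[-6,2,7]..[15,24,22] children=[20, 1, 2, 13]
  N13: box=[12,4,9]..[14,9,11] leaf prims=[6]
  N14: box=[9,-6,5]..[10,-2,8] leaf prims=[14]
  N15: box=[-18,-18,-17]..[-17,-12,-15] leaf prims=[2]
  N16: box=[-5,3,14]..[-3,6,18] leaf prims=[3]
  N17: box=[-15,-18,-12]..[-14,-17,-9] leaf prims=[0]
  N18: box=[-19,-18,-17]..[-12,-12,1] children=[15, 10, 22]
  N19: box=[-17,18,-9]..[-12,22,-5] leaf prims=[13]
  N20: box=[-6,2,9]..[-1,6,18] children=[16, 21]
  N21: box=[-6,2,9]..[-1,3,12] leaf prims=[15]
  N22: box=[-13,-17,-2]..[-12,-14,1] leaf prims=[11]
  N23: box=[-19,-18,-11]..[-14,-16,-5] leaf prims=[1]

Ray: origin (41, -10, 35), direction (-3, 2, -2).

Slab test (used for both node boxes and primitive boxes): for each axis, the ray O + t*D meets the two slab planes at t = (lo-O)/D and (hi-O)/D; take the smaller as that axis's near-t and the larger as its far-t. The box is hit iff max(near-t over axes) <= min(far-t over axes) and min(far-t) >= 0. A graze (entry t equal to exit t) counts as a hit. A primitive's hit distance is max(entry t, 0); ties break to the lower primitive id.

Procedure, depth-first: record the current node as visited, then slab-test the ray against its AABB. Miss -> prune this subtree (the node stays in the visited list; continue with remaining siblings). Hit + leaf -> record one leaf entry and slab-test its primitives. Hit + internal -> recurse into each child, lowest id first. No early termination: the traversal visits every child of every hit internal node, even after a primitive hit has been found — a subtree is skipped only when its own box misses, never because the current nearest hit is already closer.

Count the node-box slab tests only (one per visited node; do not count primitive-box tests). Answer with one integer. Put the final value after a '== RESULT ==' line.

Traverse from the root:
N0 x:[23/3,20] y:[-4,17] z:[11/2,26] -> hit [23/3,17], descend [7, 9, 12, 18]
  N7 x:[23/3,40/3] y:[-3/2,11/2] z:[11/2,43/2] -> miss, prune
  N9 x:[53/3,58/3] y:[25/2,16] z:[20,25] -> miss, prune
  N12 x:[26/3,47/3] y:[6,17] z:[13/2,14] -> hit [26/3,14], descend [1, 2, 13, 20]
    N1 x:[41/3,44/3] y:[14,17] z:[12,14] -> hit [14,14] leaf, test {P8@t=14}
    N2 x:[26/3,32/3] y:[25/2,29/2] z:[13/2,9] -> miss, prune
    N13 x:[9,29/3] y:[7,19/2] z:[12,13] -> miss, prune
    N20 x:[14,47/3] y:[6,8] z:[17/2,13] -> miss, prune
  N18 x:[53/3,20] y:[-4,-1] z:[17,26] -> miss, prune

9 AABB tests over nodes [0, 7, 9, 12, 1, 2, 13, 20, 18]; 1 leaf entered; closest P8.

== RESULT ==
9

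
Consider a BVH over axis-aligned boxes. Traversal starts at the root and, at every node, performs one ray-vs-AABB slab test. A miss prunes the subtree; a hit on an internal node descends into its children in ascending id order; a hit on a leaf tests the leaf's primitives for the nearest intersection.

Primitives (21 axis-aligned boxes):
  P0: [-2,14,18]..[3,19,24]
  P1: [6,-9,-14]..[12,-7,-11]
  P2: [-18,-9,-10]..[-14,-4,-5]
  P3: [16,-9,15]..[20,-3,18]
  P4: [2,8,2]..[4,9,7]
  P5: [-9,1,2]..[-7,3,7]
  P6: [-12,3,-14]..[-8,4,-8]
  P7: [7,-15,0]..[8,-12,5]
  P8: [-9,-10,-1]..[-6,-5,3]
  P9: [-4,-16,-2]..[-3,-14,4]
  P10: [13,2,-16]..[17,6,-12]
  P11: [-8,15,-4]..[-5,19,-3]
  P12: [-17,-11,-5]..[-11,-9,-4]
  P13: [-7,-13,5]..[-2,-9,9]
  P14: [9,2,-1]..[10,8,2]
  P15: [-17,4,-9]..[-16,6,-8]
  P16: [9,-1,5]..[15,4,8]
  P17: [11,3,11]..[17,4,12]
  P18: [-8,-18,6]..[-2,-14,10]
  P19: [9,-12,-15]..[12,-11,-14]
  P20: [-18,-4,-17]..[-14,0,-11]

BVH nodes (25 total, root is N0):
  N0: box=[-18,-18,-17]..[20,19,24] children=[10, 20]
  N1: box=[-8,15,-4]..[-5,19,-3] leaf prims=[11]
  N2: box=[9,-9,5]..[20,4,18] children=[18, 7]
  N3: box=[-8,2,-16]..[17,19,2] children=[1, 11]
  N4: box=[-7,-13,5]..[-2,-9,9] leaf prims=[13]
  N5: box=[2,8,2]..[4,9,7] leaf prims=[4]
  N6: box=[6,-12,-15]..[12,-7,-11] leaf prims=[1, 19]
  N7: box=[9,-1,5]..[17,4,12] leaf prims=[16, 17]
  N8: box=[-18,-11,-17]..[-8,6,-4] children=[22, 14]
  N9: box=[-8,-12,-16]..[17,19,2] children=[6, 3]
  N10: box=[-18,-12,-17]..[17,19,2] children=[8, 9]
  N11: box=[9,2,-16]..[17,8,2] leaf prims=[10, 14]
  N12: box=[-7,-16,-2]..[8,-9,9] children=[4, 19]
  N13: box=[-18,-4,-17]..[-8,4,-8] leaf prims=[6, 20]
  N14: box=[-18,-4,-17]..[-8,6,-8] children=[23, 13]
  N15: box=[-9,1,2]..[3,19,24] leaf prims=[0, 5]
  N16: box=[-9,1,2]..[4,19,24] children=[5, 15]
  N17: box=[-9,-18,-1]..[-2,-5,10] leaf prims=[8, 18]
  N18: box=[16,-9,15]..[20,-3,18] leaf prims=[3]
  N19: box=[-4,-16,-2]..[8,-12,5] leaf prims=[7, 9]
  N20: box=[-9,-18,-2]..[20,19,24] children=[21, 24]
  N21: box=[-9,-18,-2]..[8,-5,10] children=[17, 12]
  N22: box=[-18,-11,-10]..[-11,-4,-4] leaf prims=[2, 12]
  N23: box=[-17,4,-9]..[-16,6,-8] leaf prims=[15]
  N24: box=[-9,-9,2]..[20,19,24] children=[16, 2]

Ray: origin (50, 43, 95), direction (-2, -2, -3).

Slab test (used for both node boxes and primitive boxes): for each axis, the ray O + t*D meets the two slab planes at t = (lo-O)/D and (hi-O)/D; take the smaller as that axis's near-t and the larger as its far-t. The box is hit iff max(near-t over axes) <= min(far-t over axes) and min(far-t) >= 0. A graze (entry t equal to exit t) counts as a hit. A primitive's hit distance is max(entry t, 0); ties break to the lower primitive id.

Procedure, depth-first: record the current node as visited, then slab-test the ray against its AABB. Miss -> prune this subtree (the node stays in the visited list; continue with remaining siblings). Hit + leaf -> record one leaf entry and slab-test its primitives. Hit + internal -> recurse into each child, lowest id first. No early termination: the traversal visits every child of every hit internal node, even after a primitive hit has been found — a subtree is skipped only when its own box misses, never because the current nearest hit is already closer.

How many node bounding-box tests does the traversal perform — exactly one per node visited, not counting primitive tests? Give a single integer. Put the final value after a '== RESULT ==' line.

Trace the traversal:
N0 x:[15,34] y:[12,61/2] z:[71/3,112/3] -> hit [71/3,61/2], descend [10, 20]
  N10 x:[33/2,34] y:[12,55/2] z:[31,112/3] -> miss, prune
  N20 x:[15,59/2] y:[12,61/2] z:[71/3,97/3] -> hit [71/3,59/2], descend [21, 24]
    N21 x:[21,59/2] y:[24,61/2] z:[85/3,97/3] -> hit [85/3,59/2], descend [12, 17]
      N12 x:[21,57/2] y:[26,59/2] z:[86/3,97/3] -> miss, prune
      N17 x:[26,59/2] y:[24,61/2] z:[85/3,32] -> hit [85/3,59/2] leaf, test {P8(miss), P18@t=57/2}
    N24 x:[15,59/2] y:[12,26] z:[71/3,31] -> hit [71/3,26], descend [2, 16]
      N2 x:[15,41/2] y:[39/2,26] z:[77/3,30] -> miss, prune
      N16 x:[23,59/2] y:[12,21] z:[71/3,31] -> miss, prune

9 AABB tests over nodes [0, 10, 20, 21, 12, 17, 24, 2, 16]; 1 leaf entered; closest P18.

== RESULT ==
9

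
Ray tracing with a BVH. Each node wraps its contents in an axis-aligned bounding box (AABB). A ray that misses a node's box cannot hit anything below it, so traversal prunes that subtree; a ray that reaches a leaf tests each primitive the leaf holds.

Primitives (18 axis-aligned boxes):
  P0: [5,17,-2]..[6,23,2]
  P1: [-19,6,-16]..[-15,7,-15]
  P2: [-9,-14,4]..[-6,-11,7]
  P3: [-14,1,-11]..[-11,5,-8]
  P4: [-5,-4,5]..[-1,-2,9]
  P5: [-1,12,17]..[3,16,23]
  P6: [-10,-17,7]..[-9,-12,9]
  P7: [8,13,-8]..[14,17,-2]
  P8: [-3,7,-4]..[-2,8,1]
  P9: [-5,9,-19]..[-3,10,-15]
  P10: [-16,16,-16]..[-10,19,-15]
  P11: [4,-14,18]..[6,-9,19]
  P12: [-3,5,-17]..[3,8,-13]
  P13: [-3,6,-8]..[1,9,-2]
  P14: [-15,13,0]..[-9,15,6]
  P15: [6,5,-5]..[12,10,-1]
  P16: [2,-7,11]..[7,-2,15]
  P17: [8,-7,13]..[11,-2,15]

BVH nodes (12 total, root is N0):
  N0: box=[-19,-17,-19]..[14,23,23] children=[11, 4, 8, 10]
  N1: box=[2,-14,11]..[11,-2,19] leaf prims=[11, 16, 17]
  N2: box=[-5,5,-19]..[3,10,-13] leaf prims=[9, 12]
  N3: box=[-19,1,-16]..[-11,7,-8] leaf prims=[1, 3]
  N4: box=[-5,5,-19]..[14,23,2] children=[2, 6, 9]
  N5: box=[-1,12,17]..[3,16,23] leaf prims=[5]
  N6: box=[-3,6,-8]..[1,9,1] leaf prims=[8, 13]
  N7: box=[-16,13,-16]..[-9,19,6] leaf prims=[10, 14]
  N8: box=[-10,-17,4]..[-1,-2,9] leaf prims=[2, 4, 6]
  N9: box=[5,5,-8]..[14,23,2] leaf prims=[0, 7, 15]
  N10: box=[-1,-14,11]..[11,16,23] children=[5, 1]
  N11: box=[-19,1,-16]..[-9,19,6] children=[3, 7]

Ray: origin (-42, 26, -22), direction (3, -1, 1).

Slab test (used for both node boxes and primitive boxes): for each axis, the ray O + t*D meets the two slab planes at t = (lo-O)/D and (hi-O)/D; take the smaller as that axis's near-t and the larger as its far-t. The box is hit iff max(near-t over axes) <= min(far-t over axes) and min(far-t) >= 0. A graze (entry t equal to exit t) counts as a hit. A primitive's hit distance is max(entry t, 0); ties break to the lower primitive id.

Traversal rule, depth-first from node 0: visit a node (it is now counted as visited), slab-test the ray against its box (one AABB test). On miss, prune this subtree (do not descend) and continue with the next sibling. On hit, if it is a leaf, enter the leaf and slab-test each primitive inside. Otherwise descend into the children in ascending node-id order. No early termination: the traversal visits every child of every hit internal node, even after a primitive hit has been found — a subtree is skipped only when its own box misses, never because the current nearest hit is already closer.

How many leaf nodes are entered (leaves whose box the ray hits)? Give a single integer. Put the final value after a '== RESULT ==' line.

Walk:
N0 x:[23/3,56/3] y:[3,43] z:[3,45] -> hit [23/3,56/3], descend [4, 8, 10, 11]
  N4 x:[37/3,56/3] y:[3,21] z:[3,24] -> hit [37/3,56/3], descend [2, 6, 9]
    N2 x:[37/3,15] y:[16,21] z:[3,9] -> miss, prune
    N6 x:[13,43/3] y:[17,20] z:[14,23] -> miss, prune
    N9 x:[47/3,56/3] y:[3,21] z:[14,24] -> hit [47/3,56/3] leaf, test {P0(miss), P7(miss), P15@t=17}
  N8 x:[32/3,41/3] y:[28,43] z:[26,31] -> miss, prune
  N10 x:[41/3,53/3] y:[10,40] z:[33,45] -> miss, prune
  N11 x:[23/3,11] y:[7,25] z:[6,28] -> hit [23/3,11], descend [3, 7]
    N3 x:[23/3,31/3] y:[19,25] z:[6,14] -> miss, prune
    N7 x:[26/3,11] y:[7,13] z:[6,28] -> hit [26/3,11] leaf, test {P10(miss), P14(miss)}

10 AABB tests over nodes [0, 4, 2, 6, 9, 8, 10, 11, 3, 7]; 2 leaves entered; closest P15.

== RESULT ==
2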